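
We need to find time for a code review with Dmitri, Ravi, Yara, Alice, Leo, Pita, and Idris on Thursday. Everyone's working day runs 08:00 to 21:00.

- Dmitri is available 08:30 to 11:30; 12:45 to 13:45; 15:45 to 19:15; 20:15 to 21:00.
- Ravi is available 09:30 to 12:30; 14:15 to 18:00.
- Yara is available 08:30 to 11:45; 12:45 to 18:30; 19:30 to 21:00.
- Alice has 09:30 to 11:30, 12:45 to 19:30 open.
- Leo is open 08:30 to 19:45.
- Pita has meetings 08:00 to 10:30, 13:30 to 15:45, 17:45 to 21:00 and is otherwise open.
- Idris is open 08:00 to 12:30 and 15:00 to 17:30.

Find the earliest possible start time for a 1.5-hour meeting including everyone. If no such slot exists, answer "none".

Dmitri free: 08:30-11:30, 12:45-13:45, 15:45-19:15, 20:15-21:00.
Ravi free: 09:30-12:30, 14:15-18:00.
Yara free: 08:30-11:45, 12:45-18:30, 19:30-21:00.
Alice free: 09:30-11:30, 12:45-19:30.
Leo free: 08:30-19:45.
Pita free: 10:30-13:30, 15:45-17:45 (invert busy blocks within the working day).
Idris free: 08:00-12:30, 15:00-17:30.
Dmitri ∩ Ravi: 09:30-11:30, 15:45-18:00.
Dmitri ∩ Ravi ∩ Yara: 09:30-11:30, 15:45-18:00.
Dmitri ∩ Ravi ∩ Yara ∩ Alice: 09:30-11:30, 15:45-18:00.
Dmitri ∩ Ravi ∩ Yara ∩ Alice ∩ Leo: 09:30-11:30, 15:45-18:00.
Dmitri ∩ Ravi ∩ Yara ∩ Alice ∩ Leo ∩ Pita: 10:30-11:30, 15:45-17:45.
Dmitri ∩ Ravi ∩ Yara ∩ Alice ∩ Leo ∩ Pita ∩ Idris: 10:30-11:30, 15:45-17:30.
The first common window of at least 90 minutes is 15:45-17:30, so the earliest start is 15:45.

15:45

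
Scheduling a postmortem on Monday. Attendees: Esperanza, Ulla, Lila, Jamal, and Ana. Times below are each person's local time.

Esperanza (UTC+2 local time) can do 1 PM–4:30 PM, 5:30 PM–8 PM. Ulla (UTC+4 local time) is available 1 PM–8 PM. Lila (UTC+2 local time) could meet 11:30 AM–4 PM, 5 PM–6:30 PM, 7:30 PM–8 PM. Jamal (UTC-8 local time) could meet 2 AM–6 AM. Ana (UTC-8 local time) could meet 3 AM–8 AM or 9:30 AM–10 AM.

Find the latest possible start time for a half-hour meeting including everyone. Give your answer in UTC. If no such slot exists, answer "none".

13:30

Esperanza in UTC: 11:00-14:30, 15:30-18:00 (subtract 2h to convert from UTC+2).
Ulla in UTC: 09:00-16:00 (subtract 4h to convert from UTC+4).
Lila in UTC: 09:30-14:00, 15:00-16:30, 17:30-18:00 (subtract 2h to convert from UTC+2).
Jamal in UTC: 10:00-14:00 (add 8h to convert from UTC-8).
Ana in UTC: 11:00-16:00, 17:30-18:00 (add 8h to convert from UTC-8).
Esperanza ∩ Ulla: 11:00-14:30, 15:30-16:00.
Esperanza ∩ Ulla ∩ Lila: 11:00-14:00, 15:30-16:00.
Esperanza ∩ Ulla ∩ Lila ∩ Jamal: 11:00-14:00.
Esperanza ∩ Ulla ∩ Lila ∩ Jamal ∩ Ana: 11:00-14:00.
So the common availability across everyone is 11:00-14:00.
The last common window of at least 30 minutes is 11:00-14:00; a 30-minute meeting can start as late as 13:30 and still end by 14:00.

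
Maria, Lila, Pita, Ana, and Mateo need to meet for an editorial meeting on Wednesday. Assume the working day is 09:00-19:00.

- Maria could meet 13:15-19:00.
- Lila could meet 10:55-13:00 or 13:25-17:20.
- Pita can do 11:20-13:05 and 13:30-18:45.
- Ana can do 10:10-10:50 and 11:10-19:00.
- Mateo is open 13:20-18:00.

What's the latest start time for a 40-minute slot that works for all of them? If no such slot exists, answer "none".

Maria ∩ Lila: 13:25-17:20.
Maria ∩ Lila ∩ Pita: 13:30-17:20.
Maria ∩ Lila ∩ Pita ∩ Ana: 13:30-17:20.
Maria ∩ Lila ∩ Pita ∩ Ana ∩ Mateo: 13:30-17:20.
Those are the intersection windows.
The last common window of at least 40 minutes is 13:30-17:20; a 40-minute meeting can start as late as 16:40 and still end by 17:20.

16:40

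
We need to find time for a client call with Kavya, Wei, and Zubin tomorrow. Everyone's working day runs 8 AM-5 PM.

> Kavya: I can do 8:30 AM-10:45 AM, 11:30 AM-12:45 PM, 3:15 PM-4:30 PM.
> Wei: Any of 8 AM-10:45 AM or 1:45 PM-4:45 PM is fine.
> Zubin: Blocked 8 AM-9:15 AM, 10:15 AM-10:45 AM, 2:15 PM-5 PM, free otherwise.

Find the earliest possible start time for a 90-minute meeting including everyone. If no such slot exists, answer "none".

none

Kavya free: 08:30-10:45, 11:30-12:45, 15:15-16:30.
Wei free: 08:00-10:45, 13:45-16:45.
Zubin free: 09:15-10:15, 10:45-14:15 (invert busy blocks within the working day).
Kavya ∩ Wei: 08:30-10:45, 15:15-16:30.
Kavya ∩ Wei ∩ Zubin: 09:15-10:15.
No common window is at least 90 minutes long.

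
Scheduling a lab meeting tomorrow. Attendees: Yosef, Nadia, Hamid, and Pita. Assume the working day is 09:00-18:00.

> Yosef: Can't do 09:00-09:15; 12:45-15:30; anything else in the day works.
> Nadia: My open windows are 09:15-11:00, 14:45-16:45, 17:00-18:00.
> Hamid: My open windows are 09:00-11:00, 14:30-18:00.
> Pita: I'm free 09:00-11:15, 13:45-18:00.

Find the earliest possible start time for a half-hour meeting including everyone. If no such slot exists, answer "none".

Yosef free: 09:15-12:45, 15:30-18:00 (invert busy blocks within the working day).
Nadia free: 09:15-11:00, 14:45-16:45, 17:00-18:00.
Hamid free: 09:00-11:00, 14:30-18:00.
Pita free: 09:00-11:15, 13:45-18:00.
Yosef ∩ Nadia: 09:15-11:00, 15:30-16:45, 17:00-18:00.
Yosef ∩ Nadia ∩ Hamid: 09:15-11:00, 15:30-16:45, 17:00-18:00.
Yosef ∩ Nadia ∩ Hamid ∩ Pita: 09:15-11:00, 15:30-16:45, 17:00-18:00.
The first common window of at least 30 minutes is 09:15-11:00, so the earliest start is 09:15.

09:15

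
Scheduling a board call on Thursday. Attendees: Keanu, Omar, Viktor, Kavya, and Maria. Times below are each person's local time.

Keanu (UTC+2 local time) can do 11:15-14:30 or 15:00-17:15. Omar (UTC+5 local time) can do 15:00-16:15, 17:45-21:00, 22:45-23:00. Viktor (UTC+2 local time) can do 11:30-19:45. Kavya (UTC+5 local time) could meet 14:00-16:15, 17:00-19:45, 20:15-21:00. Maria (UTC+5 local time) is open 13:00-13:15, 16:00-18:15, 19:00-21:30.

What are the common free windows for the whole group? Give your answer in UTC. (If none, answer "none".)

11:00-11:15, 13:00-13:15, 14:00-14:45

Keanu in UTC: 09:15-12:30, 13:00-15:15 (subtract 2h to convert from UTC+2).
Omar in UTC: 10:00-11:15, 12:45-16:00, 17:45-18:00 (subtract 5h to convert from UTC+5).
Viktor in UTC: 09:30-17:45 (subtract 2h to convert from UTC+2).
Kavya in UTC: 09:00-11:15, 12:00-14:45, 15:15-16:00 (subtract 5h to convert from UTC+5).
Maria in UTC: 08:00-08:15, 11:00-13:15, 14:00-16:30 (subtract 5h to convert from UTC+5).
Keanu ∩ Omar: 10:00-11:15, 13:00-15:15.
Keanu ∩ Omar ∩ Viktor: 10:00-11:15, 13:00-15:15.
Keanu ∩ Omar ∩ Viktor ∩ Kavya: 10:00-11:15, 13:00-14:45.
Keanu ∩ Omar ∩ Viktor ∩ Kavya ∩ Maria: 11:00-11:15, 13:00-13:15, 14:00-14:45.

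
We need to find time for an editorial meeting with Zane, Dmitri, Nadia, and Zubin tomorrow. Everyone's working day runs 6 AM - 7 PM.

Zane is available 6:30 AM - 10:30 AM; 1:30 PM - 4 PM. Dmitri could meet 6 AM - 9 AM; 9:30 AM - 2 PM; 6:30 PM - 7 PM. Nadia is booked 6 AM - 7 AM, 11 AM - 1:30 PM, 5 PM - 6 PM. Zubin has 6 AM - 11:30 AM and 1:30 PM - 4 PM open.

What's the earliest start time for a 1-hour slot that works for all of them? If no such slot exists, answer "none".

Zane free: 06:30-10:30, 13:30-16:00.
Dmitri free: 06:00-09:00, 09:30-14:00, 18:30-19:00.
Nadia free: 07:00-11:00, 13:30-17:00, 18:00-19:00 (invert busy blocks within the working day).
Zubin free: 06:00-11:30, 13:30-16:00.
Zane ∩ Dmitri: 06:30-09:00, 09:30-10:30, 13:30-14:00.
Zane ∩ Dmitri ∩ Nadia: 07:00-09:00, 09:30-10:30, 13:30-14:00.
Zane ∩ Dmitri ∩ Nadia ∩ Zubin: 07:00-09:00, 09:30-10:30, 13:30-14:00.
So the common availability across everyone is 07:00-09:00, 09:30-10:30, 13:30-14:00.
The first common window of at least 60 minutes is 07:00-09:00, so the earliest start is 07:00.

07:00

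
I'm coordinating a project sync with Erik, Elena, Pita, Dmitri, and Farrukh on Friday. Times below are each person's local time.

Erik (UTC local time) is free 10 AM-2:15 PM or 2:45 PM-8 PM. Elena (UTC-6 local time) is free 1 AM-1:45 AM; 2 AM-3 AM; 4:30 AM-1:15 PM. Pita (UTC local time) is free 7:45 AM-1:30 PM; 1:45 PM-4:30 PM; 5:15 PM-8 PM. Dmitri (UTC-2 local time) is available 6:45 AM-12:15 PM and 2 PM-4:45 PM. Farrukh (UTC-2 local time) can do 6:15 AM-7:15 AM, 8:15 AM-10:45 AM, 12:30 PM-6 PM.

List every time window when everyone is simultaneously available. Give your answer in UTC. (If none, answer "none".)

10:30-12:45, 16:00-16:30, 17:15-18:45

Erik in UTC: 10:00-14:15, 14:45-20:00.
Elena in UTC: 07:00-07:45, 08:00-09:00, 10:30-19:15 (add 6h to convert from UTC-6).
Pita in UTC: 07:45-13:30, 13:45-16:30, 17:15-20:00.
Dmitri in UTC: 08:45-14:15, 16:00-18:45 (add 2h to convert from UTC-2).
Farrukh in UTC: 08:15-09:15, 10:15-12:45, 14:30-20:00 (add 2h to convert from UTC-2).
Erik ∩ Elena: 10:30-14:15, 14:45-19:15.
Erik ∩ Elena ∩ Pita: 10:30-13:30, 13:45-14:15, 14:45-16:30, 17:15-19:15.
Erik ∩ Elena ∩ Pita ∩ Dmitri: 10:30-13:30, 13:45-14:15, 16:00-16:30, 17:15-18:45.
Erik ∩ Elena ∩ Pita ∩ Dmitri ∩ Farrukh: 10:30-12:45, 16:00-16:30, 17:15-18:45.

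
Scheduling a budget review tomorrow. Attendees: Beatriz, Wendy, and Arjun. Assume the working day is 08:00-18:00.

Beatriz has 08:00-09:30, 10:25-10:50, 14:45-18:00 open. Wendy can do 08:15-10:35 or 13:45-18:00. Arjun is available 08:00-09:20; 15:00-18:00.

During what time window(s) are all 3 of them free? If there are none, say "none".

08:15-09:20, 15:00-18:00

Beatriz ∩ Wendy: 08:15-09:30, 10:25-10:35, 14:45-18:00.
Beatriz ∩ Wendy ∩ Arjun: 08:15-09:20, 15:00-18:00.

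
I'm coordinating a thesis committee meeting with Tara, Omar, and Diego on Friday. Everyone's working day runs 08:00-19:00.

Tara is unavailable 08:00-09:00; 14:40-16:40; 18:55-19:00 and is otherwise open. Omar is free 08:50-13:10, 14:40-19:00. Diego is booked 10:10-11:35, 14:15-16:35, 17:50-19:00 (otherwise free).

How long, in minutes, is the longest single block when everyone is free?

95

Tara free: 09:00-14:40, 16:40-18:55 (invert busy blocks within the working day).
Omar free: 08:50-13:10, 14:40-19:00.
Diego free: 08:00-10:10, 11:35-14:15, 16:35-17:50 (invert busy blocks within the working day).
Tara ∩ Omar: 09:00-13:10, 16:40-18:55.
Tara ∩ Omar ∩ Diego: 09:00-10:10, 11:35-13:10, 16:40-17:50.
The longest is 11:35-13:10 at 95 minutes.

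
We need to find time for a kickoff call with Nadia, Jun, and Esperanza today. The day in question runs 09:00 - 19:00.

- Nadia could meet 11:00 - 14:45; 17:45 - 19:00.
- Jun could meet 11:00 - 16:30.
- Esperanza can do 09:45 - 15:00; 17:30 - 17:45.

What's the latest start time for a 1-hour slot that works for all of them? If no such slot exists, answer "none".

Nadia ∩ Jun: 11:00-14:45.
Nadia ∩ Jun ∩ Esperanza: 11:00-14:45.
Those are the intersection windows.
The last common window of at least 60 minutes is 11:00-14:45; a 60-minute meeting can start as late as 13:45 and still end by 14:45.

13:45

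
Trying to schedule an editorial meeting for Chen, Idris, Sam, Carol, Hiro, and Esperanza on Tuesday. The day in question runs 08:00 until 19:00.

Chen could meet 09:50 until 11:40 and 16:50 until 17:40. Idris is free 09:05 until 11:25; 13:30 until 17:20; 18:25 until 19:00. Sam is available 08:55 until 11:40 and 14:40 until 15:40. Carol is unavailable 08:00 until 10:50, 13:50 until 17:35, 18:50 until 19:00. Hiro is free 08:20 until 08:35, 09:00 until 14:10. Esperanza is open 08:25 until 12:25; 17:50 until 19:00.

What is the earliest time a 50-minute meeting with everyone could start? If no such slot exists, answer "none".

none

Chen free: 09:50-11:40, 16:50-17:40.
Idris free: 09:05-11:25, 13:30-17:20, 18:25-19:00.
Sam free: 08:55-11:40, 14:40-15:40.
Carol free: 10:50-13:50, 17:35-18:50 (invert busy blocks within the working day).
Hiro free: 08:20-08:35, 09:00-14:10.
Esperanza free: 08:25-12:25, 17:50-19:00.
Chen ∩ Idris: 09:50-11:25, 16:50-17:20.
Chen ∩ Idris ∩ Sam: 09:50-11:25.
Chen ∩ Idris ∩ Sam ∩ Carol: 10:50-11:25.
Chen ∩ Idris ∩ Sam ∩ Carol ∩ Hiro: 10:50-11:25.
Chen ∩ Idris ∩ Sam ∩ Carol ∩ Hiro ∩ Esperanza: 10:50-11:25.
Those are the intersection windows.
No common window is at least 50 minutes long.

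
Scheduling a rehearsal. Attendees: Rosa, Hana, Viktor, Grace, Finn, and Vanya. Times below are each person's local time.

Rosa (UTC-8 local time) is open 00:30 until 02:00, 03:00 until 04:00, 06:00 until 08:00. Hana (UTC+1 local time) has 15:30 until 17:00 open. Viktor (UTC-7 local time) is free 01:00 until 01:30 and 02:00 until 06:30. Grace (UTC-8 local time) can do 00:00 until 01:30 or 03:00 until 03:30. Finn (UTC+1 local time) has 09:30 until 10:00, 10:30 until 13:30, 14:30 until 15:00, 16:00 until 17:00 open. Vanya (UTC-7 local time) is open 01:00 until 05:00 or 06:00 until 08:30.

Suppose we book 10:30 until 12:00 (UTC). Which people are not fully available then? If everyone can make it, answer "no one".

Grace, Hana, Rosa

Rosa in UTC: 08:30-10:00, 11:00-12:00, 14:00-16:00 (add 8h to convert from UTC-8).
Hana in UTC: 14:30-16:00 (subtract 1h to convert from UTC+1).
Viktor in UTC: 08:00-08:30, 09:00-13:30 (add 7h to convert from UTC-7).
Grace in UTC: 08:00-09:30, 11:00-11:30 (add 8h to convert from UTC-8).
Finn in UTC: 08:30-09:00, 09:30-12:30, 13:30-14:00, 15:00-16:00 (subtract 1h to convert from UTC+1).
Vanya in UTC: 08:00-12:00, 13:00-15:30 (add 7h to convert from UTC-7).
Rosa: not fully free for 10:30-12:00. Hana: not fully free for 10:30-12:00. Viktor: free for 10:30-12:00. Grace: not fully free for 10:30-12:00. Finn: free for 10:30-12:00. Vanya: free for 10:30-12:00.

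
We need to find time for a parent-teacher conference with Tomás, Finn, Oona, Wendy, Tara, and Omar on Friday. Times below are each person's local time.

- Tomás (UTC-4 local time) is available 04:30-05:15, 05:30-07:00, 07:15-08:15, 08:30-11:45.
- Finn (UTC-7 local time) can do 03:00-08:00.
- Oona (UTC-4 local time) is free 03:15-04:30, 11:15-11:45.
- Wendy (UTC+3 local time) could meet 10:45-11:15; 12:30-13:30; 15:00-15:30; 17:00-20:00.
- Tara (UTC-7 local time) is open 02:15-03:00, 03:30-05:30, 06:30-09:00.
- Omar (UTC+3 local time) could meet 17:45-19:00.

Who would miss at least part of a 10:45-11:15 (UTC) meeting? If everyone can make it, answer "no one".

Tomás in UTC: 08:30-09:15, 09:30-11:00, 11:15-12:15, 12:30-15:45 (add 4h to convert from UTC-4).
Finn in UTC: 10:00-15:00 (add 7h to convert from UTC-7).
Oona in UTC: 07:15-08:30, 15:15-15:45 (add 4h to convert from UTC-4).
Wendy in UTC: 07:45-08:15, 09:30-10:30, 12:00-12:30, 14:00-17:00 (subtract 3h to convert from UTC+3).
Tara in UTC: 09:15-10:00, 10:30-12:30, 13:30-16:00 (add 7h to convert from UTC-7).
Omar in UTC: 14:45-16:00 (subtract 3h to convert from UTC+3).
Tomás: not fully free for 10:45-11:15. Finn: free for 10:45-11:15. Oona: not fully free for 10:45-11:15. Wendy: not fully free for 10:45-11:15. Tara: free for 10:45-11:15. Omar: not fully free for 10:45-11:15.

Omar, Oona, Tomás, Wendy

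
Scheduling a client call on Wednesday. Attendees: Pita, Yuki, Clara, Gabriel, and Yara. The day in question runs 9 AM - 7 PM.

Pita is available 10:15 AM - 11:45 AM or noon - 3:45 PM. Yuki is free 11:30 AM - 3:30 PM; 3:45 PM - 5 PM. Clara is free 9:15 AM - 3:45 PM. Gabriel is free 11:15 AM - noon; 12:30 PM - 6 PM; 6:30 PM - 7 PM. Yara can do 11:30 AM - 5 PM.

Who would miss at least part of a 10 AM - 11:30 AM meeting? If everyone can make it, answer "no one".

Pita: not fully free for 10:00-11:30. Yuki: not fully free for 10:00-11:30. Clara: free for 10:00-11:30. Gabriel: not fully free for 10:00-11:30. Yara: not fully free for 10:00-11:30.

Gabriel, Pita, Yara, Yuki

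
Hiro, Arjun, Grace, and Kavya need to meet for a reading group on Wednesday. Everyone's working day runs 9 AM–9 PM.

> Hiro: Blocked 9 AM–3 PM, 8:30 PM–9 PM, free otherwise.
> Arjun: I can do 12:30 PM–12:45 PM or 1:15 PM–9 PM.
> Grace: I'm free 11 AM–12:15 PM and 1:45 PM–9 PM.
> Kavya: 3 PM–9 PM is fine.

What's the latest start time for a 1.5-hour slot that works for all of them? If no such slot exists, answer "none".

Hiro free: 15:00-20:30 (invert busy blocks within the working day).
Arjun free: 12:30-12:45, 13:15-21:00.
Grace free: 11:00-12:15, 13:45-21:00.
Kavya free: 15:00-21:00.
Hiro ∩ Arjun: 15:00-20:30.
Hiro ∩ Arjun ∩ Grace: 15:00-20:30.
Hiro ∩ Arjun ∩ Grace ∩ Kavya: 15:00-20:30.
The last common window of at least 90 minutes is 15:00-20:30; a 90-minute meeting can start as late as 19:00 and still end by 20:30.

19:00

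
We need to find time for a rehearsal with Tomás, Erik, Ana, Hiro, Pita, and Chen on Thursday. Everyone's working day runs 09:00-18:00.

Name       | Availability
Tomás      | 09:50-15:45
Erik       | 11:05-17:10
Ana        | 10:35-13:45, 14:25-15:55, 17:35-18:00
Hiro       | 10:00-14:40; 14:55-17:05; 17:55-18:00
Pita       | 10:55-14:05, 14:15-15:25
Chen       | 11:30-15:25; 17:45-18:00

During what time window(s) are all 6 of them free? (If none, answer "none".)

Tomás ∩ Erik: 11:05-15:45.
Tomás ∩ Erik ∩ Ana: 11:05-13:45, 14:25-15:45.
Tomás ∩ Erik ∩ Ana ∩ Hiro: 11:05-13:45, 14:25-14:40, 14:55-15:45.
Tomás ∩ Erik ∩ Ana ∩ Hiro ∩ Pita: 11:05-13:45, 14:25-14:40, 14:55-15:25.
Tomás ∩ Erik ∩ Ana ∩ Hiro ∩ Pita ∩ Chen: 11:30-13:45, 14:25-14:40, 14:55-15:25.

11:30-13:45, 14:25-14:40, 14:55-15:25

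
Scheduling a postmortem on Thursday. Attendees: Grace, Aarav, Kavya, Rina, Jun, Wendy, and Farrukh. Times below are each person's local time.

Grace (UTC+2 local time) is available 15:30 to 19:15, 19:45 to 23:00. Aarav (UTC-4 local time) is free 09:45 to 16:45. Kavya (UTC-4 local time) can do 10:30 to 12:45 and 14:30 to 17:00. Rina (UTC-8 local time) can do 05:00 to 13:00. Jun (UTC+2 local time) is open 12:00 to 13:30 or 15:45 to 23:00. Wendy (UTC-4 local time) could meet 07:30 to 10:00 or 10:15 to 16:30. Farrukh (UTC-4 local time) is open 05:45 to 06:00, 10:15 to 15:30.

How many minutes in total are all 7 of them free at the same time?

195

Grace in UTC: 13:30-17:15, 17:45-21:00 (subtract 2h to convert from UTC+2).
Aarav in UTC: 13:45-20:45 (add 4h to convert from UTC-4).
Kavya in UTC: 14:30-16:45, 18:30-21:00 (add 4h to convert from UTC-4).
Rina in UTC: 13:00-21:00 (add 8h to convert from UTC-8).
Jun in UTC: 10:00-11:30, 13:45-21:00 (subtract 2h to convert from UTC+2).
Wendy in UTC: 11:30-14:00, 14:15-20:30 (add 4h to convert from UTC-4).
Farrukh in UTC: 09:45-10:00, 14:15-19:30 (add 4h to convert from UTC-4).
Grace ∩ Aarav: 13:45-17:15, 17:45-20:45.
Grace ∩ Aarav ∩ Kavya: 14:30-16:45, 18:30-20:45.
Grace ∩ Aarav ∩ Kavya ∩ Rina: 14:30-16:45, 18:30-20:45.
Grace ∩ Aarav ∩ Kavya ∩ Rina ∩ Jun: 14:30-16:45, 18:30-20:45.
Grace ∩ Aarav ∩ Kavya ∩ Rina ∩ Jun ∩ Wendy: 14:30-16:45, 18:30-20:30.
Grace ∩ Aarav ∩ Kavya ∩ Rina ∩ Jun ∩ Wendy ∩ Farrukh: 14:30-16:45, 18:30-19:30.
Summing the common windows: 135 + 60 = 195 minutes.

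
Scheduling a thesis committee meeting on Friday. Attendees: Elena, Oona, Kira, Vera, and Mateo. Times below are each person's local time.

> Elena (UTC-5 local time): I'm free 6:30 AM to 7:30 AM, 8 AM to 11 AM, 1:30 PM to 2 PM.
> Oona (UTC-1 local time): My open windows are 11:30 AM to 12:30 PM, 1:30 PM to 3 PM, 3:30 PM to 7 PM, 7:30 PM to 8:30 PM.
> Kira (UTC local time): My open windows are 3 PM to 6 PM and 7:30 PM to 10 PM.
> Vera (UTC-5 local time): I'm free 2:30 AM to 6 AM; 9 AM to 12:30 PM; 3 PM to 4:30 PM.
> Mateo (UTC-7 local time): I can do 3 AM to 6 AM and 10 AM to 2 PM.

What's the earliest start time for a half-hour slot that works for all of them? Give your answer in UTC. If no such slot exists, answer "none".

Elena in UTC: 11:30-12:30, 13:00-16:00, 18:30-19:00 (add 5h to convert from UTC-5).
Oona in UTC: 12:30-13:30, 14:30-16:00, 16:30-20:00, 20:30-21:30 (add 1h to convert from UTC-1).
Kira in UTC: 15:00-18:00, 19:30-22:00.
Vera in UTC: 07:30-11:00, 14:00-17:30, 20:00-21:30 (add 5h to convert from UTC-5).
Mateo in UTC: 10:00-13:00, 17:00-21:00 (add 7h to convert from UTC-7).
Elena ∩ Oona: 13:00-13:30, 14:30-16:00, 18:30-19:00.
Elena ∩ Oona ∩ Kira: 15:00-16:00.
Elena ∩ Oona ∩ Kira ∩ Vera: 15:00-16:00.
Elena ∩ Oona ∩ Kira ∩ Vera ∩ Mateo: ∅.
There is no time when everyone is free.
No common window is at least 30 minutes long.

none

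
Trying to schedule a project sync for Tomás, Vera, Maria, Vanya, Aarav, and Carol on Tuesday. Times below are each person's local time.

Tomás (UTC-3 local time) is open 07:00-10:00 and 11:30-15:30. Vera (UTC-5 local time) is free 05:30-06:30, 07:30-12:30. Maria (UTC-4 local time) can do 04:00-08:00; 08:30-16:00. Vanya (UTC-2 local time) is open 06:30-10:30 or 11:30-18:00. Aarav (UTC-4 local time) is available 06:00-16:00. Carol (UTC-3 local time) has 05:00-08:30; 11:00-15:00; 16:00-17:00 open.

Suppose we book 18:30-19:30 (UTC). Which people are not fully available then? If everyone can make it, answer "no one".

Tomás in UTC: 10:00-13:00, 14:30-18:30 (add 3h to convert from UTC-3).
Vera in UTC: 10:30-11:30, 12:30-17:30 (add 5h to convert from UTC-5).
Maria in UTC: 08:00-12:00, 12:30-20:00 (add 4h to convert from UTC-4).
Vanya in UTC: 08:30-12:30, 13:30-20:00 (add 2h to convert from UTC-2).
Aarav in UTC: 10:00-20:00 (add 4h to convert from UTC-4).
Carol in UTC: 08:00-11:30, 14:00-18:00, 19:00-20:00 (add 3h to convert from UTC-3).
Tomás: not fully free for 18:30-19:30. Vera: not fully free for 18:30-19:30. Maria: free for 18:30-19:30. Vanya: free for 18:30-19:30. Aarav: free for 18:30-19:30. Carol: not fully free for 18:30-19:30.

Carol, Tomás, Vera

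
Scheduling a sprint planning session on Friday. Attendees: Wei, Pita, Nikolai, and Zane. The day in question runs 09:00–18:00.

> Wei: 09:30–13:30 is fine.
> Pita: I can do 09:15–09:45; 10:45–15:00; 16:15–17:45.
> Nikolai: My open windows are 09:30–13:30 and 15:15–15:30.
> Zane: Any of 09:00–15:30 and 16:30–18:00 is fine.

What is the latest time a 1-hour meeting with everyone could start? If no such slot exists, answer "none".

Wei ∩ Pita: 09:30-09:45, 10:45-13:30.
Wei ∩ Pita ∩ Nikolai: 09:30-09:45, 10:45-13:30.
Wei ∩ Pita ∩ Nikolai ∩ Zane: 09:30-09:45, 10:45-13:30.
The last common window of at least 60 minutes is 10:45-13:30; a 60-minute meeting can start as late as 12:30 and still end by 13:30.

12:30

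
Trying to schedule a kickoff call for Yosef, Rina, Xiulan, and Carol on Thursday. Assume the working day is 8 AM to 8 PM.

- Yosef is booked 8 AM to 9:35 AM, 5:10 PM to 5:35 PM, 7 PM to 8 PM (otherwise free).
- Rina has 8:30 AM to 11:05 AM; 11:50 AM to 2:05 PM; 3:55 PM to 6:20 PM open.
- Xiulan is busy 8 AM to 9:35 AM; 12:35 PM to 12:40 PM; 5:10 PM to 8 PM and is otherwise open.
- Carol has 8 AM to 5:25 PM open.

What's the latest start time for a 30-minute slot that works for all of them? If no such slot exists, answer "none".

16:40

Yosef free: 09:35-17:10, 17:35-19:00 (invert busy blocks within the working day).
Rina free: 08:30-11:05, 11:50-14:05, 15:55-18:20.
Xiulan free: 09:35-12:35, 12:40-17:10 (invert busy blocks within the working day).
Carol free: 08:00-17:25.
Yosef ∩ Rina: 09:35-11:05, 11:50-14:05, 15:55-17:10, 17:35-18:20.
Yosef ∩ Rina ∩ Xiulan: 09:35-11:05, 11:50-12:35, 12:40-14:05, 15:55-17:10.
Yosef ∩ Rina ∩ Xiulan ∩ Carol: 09:35-11:05, 11:50-12:35, 12:40-14:05, 15:55-17:10.
The last common window of at least 30 minutes is 15:55-17:10; a 30-minute meeting can start as late as 16:40 and still end by 17:10.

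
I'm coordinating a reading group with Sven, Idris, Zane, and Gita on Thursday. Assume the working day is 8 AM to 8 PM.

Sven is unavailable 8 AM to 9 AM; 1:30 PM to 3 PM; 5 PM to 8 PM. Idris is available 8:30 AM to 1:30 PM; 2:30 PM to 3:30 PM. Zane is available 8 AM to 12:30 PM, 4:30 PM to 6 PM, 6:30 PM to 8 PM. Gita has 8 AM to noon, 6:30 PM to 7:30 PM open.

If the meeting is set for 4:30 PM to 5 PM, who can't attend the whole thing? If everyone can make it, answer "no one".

Gita, Idris

Sven free: 09:00-13:30, 15:00-17:00 (invert busy blocks within the working day).
Idris free: 08:30-13:30, 14:30-15:30.
Zane free: 08:00-12:30, 16:30-18:00, 18:30-20:00.
Gita free: 08:00-12:00, 18:30-19:30.
Sven: free for 16:30-17:00. Idris: not fully free for 16:30-17:00. Zane: free for 16:30-17:00. Gita: not fully free for 16:30-17:00.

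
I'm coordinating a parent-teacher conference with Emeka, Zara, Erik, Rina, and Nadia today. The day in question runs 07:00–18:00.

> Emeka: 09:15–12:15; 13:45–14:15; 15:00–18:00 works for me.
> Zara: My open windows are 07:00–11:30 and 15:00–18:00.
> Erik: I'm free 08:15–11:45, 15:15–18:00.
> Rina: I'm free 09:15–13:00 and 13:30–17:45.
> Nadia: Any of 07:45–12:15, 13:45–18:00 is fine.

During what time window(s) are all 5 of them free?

09:15-11:30, 15:15-17:45

Emeka ∩ Zara: 09:15-11:30, 15:00-18:00.
Emeka ∩ Zara ∩ Erik: 09:15-11:30, 15:15-18:00.
Emeka ∩ Zara ∩ Erik ∩ Rina: 09:15-11:30, 15:15-17:45.
Emeka ∩ Zara ∩ Erik ∩ Rina ∩ Nadia: 09:15-11:30, 15:15-17:45.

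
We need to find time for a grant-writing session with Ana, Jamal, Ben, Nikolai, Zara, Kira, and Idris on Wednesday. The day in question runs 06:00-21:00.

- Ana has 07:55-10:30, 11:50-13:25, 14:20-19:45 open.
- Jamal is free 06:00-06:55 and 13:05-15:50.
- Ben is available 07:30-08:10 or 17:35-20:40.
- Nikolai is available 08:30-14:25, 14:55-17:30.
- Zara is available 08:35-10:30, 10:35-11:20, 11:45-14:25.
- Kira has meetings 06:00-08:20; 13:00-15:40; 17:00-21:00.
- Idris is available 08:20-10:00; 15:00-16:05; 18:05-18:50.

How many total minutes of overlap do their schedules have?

0

Ana free: 07:55-10:30, 11:50-13:25, 14:20-19:45.
Jamal free: 06:00-06:55, 13:05-15:50.
Ben free: 07:30-08:10, 17:35-20:40.
Nikolai free: 08:30-14:25, 14:55-17:30.
Zara free: 08:35-10:30, 10:35-11:20, 11:45-14:25.
Kira free: 08:20-13:00, 15:40-17:00 (invert busy blocks within the working day).
Idris free: 08:20-10:00, 15:00-16:05, 18:05-18:50.
Ana ∩ Jamal: 13:05-13:25, 14:20-15:50.
Ana ∩ Jamal ∩ Ben: ∅.
Ana ∩ Jamal ∩ Ben ∩ Nikolai: ∅.
Ana ∩ Jamal ∩ Ben ∩ Nikolai ∩ Zara: ∅.
Ana ∩ Jamal ∩ Ben ∩ Nikolai ∩ Zara ∩ Kira: ∅.
Ana ∩ Jamal ∩ Ben ∩ Nikolai ∩ Zara ∩ Kira ∩ Idris: ∅.
There is no time when everyone is free.
There is no common window, so the total is 0 minutes.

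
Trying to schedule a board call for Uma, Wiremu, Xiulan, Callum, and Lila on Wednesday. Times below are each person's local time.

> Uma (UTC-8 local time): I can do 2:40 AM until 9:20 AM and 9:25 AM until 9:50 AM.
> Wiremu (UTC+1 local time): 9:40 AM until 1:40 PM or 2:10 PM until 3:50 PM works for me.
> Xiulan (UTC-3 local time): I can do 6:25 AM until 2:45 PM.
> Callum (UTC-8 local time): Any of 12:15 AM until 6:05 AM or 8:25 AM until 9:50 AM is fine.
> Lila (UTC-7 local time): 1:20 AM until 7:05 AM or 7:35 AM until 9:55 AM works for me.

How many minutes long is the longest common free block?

Uma in UTC: 10:40-17:20, 17:25-17:50 (add 8h to convert from UTC-8).
Wiremu in UTC: 08:40-12:40, 13:10-14:50 (subtract 1h to convert from UTC+1).
Xiulan in UTC: 09:25-17:45 (add 3h to convert from UTC-3).
Callum in UTC: 08:15-14:05, 16:25-17:50 (add 8h to convert from UTC-8).
Lila in UTC: 08:20-14:05, 14:35-16:55 (add 7h to convert from UTC-7).
Uma ∩ Wiremu: 10:40-12:40, 13:10-14:50.
Uma ∩ Wiremu ∩ Xiulan: 10:40-12:40, 13:10-14:50.
Uma ∩ Wiremu ∩ Xiulan ∩ Callum: 10:40-12:40, 13:10-14:05.
Uma ∩ Wiremu ∩ Xiulan ∩ Callum ∩ Lila: 10:40-12:40, 13:10-14:05.
The longest is 10:40-12:40 at 120 minutes.

120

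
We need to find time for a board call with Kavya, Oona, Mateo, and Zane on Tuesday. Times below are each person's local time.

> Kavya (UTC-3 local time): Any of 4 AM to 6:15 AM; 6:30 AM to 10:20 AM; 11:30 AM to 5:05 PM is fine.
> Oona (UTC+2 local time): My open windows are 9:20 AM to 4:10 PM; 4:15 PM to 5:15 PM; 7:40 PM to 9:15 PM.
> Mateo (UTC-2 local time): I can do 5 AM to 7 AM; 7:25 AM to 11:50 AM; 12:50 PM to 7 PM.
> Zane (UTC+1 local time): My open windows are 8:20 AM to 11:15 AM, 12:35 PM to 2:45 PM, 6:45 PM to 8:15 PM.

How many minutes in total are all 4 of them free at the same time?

340

Kavya in UTC: 07:00-09:15, 09:30-13:20, 14:30-20:05 (add 3h to convert from UTC-3).
Oona in UTC: 07:20-14:10, 14:15-15:15, 17:40-19:15 (subtract 2h to convert from UTC+2).
Mateo in UTC: 07:00-09:00, 09:25-13:50, 14:50-21:00 (add 2h to convert from UTC-2).
Zane in UTC: 07:20-10:15, 11:35-13:45, 17:45-19:15 (subtract 1h to convert from UTC+1).
Kavya ∩ Oona: 07:20-09:15, 09:30-13:20, 14:30-15:15, 17:40-19:15.
Kavya ∩ Oona ∩ Mateo: 07:20-09:00, 09:30-13:20, 14:50-15:15, 17:40-19:15.
Kavya ∩ Oona ∩ Mateo ∩ Zane: 07:20-09:00, 09:30-10:15, 11:35-13:20, 17:45-19:15.
Those are the intersection windows.
Summing the common windows: 100 + 45 + 105 + 90 = 340 minutes.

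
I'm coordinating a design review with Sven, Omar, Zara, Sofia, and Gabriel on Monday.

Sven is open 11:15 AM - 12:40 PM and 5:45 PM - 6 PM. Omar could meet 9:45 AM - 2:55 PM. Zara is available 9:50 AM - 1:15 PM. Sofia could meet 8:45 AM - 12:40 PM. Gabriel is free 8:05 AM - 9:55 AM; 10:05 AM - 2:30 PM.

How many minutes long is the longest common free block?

Sven ∩ Omar: 11:15-12:40.
Sven ∩ Omar ∩ Zara: 11:15-12:40.
Sven ∩ Omar ∩ Zara ∩ Sofia: 11:15-12:40.
Sven ∩ Omar ∩ Zara ∩ Sofia ∩ Gabriel: 11:15-12:40.
The longest is 11:15-12:40 at 85 minutes.

85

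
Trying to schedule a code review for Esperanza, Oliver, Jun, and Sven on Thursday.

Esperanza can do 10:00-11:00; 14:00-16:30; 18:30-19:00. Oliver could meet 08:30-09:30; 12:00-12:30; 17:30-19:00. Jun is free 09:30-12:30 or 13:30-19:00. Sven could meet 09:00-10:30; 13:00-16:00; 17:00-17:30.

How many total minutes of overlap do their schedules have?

0

Esperanza ∩ Oliver: 18:30-19:00.
Esperanza ∩ Oliver ∩ Jun: 18:30-19:00.
Esperanza ∩ Oliver ∩ Jun ∩ Sven: ∅.
There is no time when everyone is free.
There is no common window, so the total is 0 minutes.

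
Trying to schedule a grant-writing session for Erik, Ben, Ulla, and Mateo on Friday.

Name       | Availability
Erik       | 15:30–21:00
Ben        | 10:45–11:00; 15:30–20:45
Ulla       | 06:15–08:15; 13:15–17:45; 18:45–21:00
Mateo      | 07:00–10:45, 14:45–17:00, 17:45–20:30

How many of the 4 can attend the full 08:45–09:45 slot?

1

Mateo can make the full 08:45-09:45 slot — that's 1.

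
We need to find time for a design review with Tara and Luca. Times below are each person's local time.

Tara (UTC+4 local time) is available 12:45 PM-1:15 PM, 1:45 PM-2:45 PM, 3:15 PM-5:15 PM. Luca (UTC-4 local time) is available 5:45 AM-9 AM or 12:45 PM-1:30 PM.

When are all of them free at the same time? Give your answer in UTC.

09:45-10:45, 11:15-13:00

Tara in UTC: 08:45-09:15, 09:45-10:45, 11:15-13:15 (subtract 4h to convert from UTC+4).
Luca in UTC: 09:45-13:00, 16:45-17:30 (add 4h to convert from UTC-4).
Tara ∩ Luca: 09:45-10:45, 11:15-13:00.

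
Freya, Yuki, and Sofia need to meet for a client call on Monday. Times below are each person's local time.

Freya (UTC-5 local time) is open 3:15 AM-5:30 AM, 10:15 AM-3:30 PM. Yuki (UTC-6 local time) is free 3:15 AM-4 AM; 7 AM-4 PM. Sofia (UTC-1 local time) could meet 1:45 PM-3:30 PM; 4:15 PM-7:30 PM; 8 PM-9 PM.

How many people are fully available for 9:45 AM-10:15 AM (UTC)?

1

Freya in UTC: 08:15-10:30, 15:15-20:30 (add 5h to convert from UTC-5).
Yuki in UTC: 09:15-10:00, 13:00-22:00 (add 6h to convert from UTC-6).
Sofia in UTC: 14:45-16:30, 17:15-20:30, 21:00-22:00 (add 1h to convert from UTC-1).
Freya can make the full 09:45-10:15 slot — that's 1.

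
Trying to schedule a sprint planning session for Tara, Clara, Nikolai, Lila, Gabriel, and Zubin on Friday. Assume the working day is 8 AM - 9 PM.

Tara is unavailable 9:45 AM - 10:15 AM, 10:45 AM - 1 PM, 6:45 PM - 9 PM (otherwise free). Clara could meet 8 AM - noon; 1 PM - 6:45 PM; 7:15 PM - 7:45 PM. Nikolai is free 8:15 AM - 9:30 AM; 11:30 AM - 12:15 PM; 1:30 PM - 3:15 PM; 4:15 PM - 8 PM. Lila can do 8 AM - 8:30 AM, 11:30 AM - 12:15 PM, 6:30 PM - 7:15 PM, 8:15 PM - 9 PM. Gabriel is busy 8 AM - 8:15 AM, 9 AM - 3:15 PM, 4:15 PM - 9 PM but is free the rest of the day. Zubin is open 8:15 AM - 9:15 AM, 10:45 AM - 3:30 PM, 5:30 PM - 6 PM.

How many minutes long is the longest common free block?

Tara free: 08:00-09:45, 10:15-10:45, 13:00-18:45 (invert busy blocks within the working day).
Clara free: 08:00-12:00, 13:00-18:45, 19:15-19:45.
Nikolai free: 08:15-09:30, 11:30-12:15, 13:30-15:15, 16:15-20:00.
Lila free: 08:00-08:30, 11:30-12:15, 18:30-19:15, 20:15-21:00.
Gabriel free: 08:15-09:00, 15:15-16:15 (invert busy blocks within the working day).
Zubin free: 08:15-09:15, 10:45-15:30, 17:30-18:00.
Tara ∩ Clara: 08:00-09:45, 10:15-10:45, 13:00-18:45.
Tara ∩ Clara ∩ Nikolai: 08:15-09:30, 13:30-15:15, 16:15-18:45.
Tara ∩ Clara ∩ Nikolai ∩ Lila: 08:15-08:30, 18:30-18:45.
Tara ∩ Clara ∩ Nikolai ∩ Lila ∩ Gabriel: 08:15-08:30.
Tara ∩ Clara ∩ Nikolai ∩ Lila ∩ Gabriel ∩ Zubin: 08:15-08:30.
Those are the intersection windows.
The longest is 08:15-08:30 at 15 minutes.

15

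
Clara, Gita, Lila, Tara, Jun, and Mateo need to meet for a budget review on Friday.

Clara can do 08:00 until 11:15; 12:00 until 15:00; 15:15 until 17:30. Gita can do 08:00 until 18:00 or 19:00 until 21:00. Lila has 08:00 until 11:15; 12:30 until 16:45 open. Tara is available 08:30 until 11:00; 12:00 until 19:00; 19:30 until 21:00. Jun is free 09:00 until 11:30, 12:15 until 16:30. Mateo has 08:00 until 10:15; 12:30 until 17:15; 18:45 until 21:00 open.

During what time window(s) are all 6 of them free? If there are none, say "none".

09:00-10:15, 12:30-15:00, 15:15-16:30

Clara ∩ Gita: 08:00-11:15, 12:00-15:00, 15:15-17:30.
Clara ∩ Gita ∩ Lila: 08:00-11:15, 12:30-15:00, 15:15-16:45.
Clara ∩ Gita ∩ Lila ∩ Tara: 08:30-11:00, 12:30-15:00, 15:15-16:45.
Clara ∩ Gita ∩ Lila ∩ Tara ∩ Jun: 09:00-11:00, 12:30-15:00, 15:15-16:30.
Clara ∩ Gita ∩ Lila ∩ Tara ∩ Jun ∩ Mateo: 09:00-10:15, 12:30-15:00, 15:15-16:30.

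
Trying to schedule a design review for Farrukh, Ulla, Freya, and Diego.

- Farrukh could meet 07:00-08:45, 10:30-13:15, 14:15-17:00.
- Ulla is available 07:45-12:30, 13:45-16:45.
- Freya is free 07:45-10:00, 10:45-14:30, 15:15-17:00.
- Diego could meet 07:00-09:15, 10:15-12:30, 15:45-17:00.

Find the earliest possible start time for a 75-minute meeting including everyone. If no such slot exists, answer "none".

Farrukh ∩ Ulla: 07:45-08:45, 10:30-12:30, 14:15-16:45.
Farrukh ∩ Ulla ∩ Freya: 07:45-08:45, 10:45-12:30, 14:15-14:30, 15:15-16:45.
Farrukh ∩ Ulla ∩ Freya ∩ Diego: 07:45-08:45, 10:45-12:30, 15:45-16:45.
The first common window of at least 75 minutes is 10:45-12:30, so the earliest start is 10:45.

10:45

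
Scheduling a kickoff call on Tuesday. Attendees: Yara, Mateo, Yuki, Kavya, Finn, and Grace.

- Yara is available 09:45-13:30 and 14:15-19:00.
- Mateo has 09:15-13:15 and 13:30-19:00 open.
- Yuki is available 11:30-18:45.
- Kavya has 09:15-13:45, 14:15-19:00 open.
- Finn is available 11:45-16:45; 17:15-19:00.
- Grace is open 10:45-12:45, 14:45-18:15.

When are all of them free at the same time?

11:45-12:45, 14:45-16:45, 17:15-18:15

Yara ∩ Mateo: 09:45-13:15, 14:15-19:00.
Yara ∩ Mateo ∩ Yuki: 11:30-13:15, 14:15-18:45.
Yara ∩ Mateo ∩ Yuki ∩ Kavya: 11:30-13:15, 14:15-18:45.
Yara ∩ Mateo ∩ Yuki ∩ Kavya ∩ Finn: 11:45-13:15, 14:15-16:45, 17:15-18:45.
Yara ∩ Mateo ∩ Yuki ∩ Kavya ∩ Finn ∩ Grace: 11:45-12:45, 14:45-16:45, 17:15-18:15.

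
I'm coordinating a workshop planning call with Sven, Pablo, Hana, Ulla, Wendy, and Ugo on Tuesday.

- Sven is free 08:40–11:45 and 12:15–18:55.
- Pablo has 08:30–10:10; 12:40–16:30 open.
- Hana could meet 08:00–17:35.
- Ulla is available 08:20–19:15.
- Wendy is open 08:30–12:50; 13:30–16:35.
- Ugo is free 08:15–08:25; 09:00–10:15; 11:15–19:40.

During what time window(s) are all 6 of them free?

09:00-10:10, 12:40-12:50, 13:30-16:30

Sven ∩ Pablo: 08:40-10:10, 12:40-16:30.
Sven ∩ Pablo ∩ Hana: 08:40-10:10, 12:40-16:30.
Sven ∩ Pablo ∩ Hana ∩ Ulla: 08:40-10:10, 12:40-16:30.
Sven ∩ Pablo ∩ Hana ∩ Ulla ∩ Wendy: 08:40-10:10, 12:40-12:50, 13:30-16:30.
Sven ∩ Pablo ∩ Hana ∩ Ulla ∩ Wendy ∩ Ugo: 09:00-10:10, 12:40-12:50, 13:30-16:30.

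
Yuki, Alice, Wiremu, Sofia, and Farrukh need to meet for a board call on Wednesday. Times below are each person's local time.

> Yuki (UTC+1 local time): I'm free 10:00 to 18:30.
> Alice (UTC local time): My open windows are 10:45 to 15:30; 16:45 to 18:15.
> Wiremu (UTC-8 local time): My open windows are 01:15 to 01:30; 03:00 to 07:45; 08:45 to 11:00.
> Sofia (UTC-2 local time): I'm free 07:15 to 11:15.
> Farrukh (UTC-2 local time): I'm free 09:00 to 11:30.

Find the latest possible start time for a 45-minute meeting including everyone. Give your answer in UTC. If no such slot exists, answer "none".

Yuki in UTC: 09:00-17:30 (subtract 1h to convert from UTC+1).
Alice in UTC: 10:45-15:30, 16:45-18:15.
Wiremu in UTC: 09:15-09:30, 11:00-15:45, 16:45-19:00 (add 8h to convert from UTC-8).
Sofia in UTC: 09:15-13:15 (add 2h to convert from UTC-2).
Farrukh in UTC: 11:00-13:30 (add 2h to convert from UTC-2).
Yuki ∩ Alice: 10:45-15:30, 16:45-17:30.
Yuki ∩ Alice ∩ Wiremu: 11:00-15:30, 16:45-17:30.
Yuki ∩ Alice ∩ Wiremu ∩ Sofia: 11:00-13:15.
Yuki ∩ Alice ∩ Wiremu ∩ Sofia ∩ Farrukh: 11:00-13:15.
The last common window of at least 45 minutes is 11:00-13:15; a 45-minute meeting can start as late as 12:30 and still end by 13:15.

12:30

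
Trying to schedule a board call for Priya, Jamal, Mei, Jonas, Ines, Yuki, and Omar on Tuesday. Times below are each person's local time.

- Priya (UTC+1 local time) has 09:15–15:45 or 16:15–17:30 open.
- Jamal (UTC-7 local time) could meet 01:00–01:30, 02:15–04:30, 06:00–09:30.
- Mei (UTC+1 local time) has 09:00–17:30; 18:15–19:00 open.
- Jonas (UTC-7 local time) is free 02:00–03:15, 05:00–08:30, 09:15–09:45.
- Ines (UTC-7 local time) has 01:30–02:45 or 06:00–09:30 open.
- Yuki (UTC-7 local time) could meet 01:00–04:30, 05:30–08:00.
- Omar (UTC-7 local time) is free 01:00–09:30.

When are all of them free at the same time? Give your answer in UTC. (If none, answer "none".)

09:15-09:45, 13:00-14:45

Priya in UTC: 08:15-14:45, 15:15-16:30 (subtract 1h to convert from UTC+1).
Jamal in UTC: 08:00-08:30, 09:15-11:30, 13:00-16:30 (add 7h to convert from UTC-7).
Mei in UTC: 08:00-16:30, 17:15-18:00 (subtract 1h to convert from UTC+1).
Jonas in UTC: 09:00-10:15, 12:00-15:30, 16:15-16:45 (add 7h to convert from UTC-7).
Ines in UTC: 08:30-09:45, 13:00-16:30 (add 7h to convert from UTC-7).
Yuki in UTC: 08:00-11:30, 12:30-15:00 (add 7h to convert from UTC-7).
Omar in UTC: 08:00-16:30 (add 7h to convert from UTC-7).
Priya ∩ Jamal: 08:15-08:30, 09:15-11:30, 13:00-14:45, 15:15-16:30.
Priya ∩ Jamal ∩ Mei: 08:15-08:30, 09:15-11:30, 13:00-14:45, 15:15-16:30.
Priya ∩ Jamal ∩ Mei ∩ Jonas: 09:15-10:15, 13:00-14:45, 15:15-15:30, 16:15-16:30.
Priya ∩ Jamal ∩ Mei ∩ Jonas ∩ Ines: 09:15-09:45, 13:00-14:45, 15:15-15:30, 16:15-16:30.
Priya ∩ Jamal ∩ Mei ∩ Jonas ∩ Ines ∩ Yuki: 09:15-09:45, 13:00-14:45.
Priya ∩ Jamal ∩ Mei ∩ Jonas ∩ Ines ∩ Yuki ∩ Omar: 09:15-09:45, 13:00-14:45.
Those are the intersection windows.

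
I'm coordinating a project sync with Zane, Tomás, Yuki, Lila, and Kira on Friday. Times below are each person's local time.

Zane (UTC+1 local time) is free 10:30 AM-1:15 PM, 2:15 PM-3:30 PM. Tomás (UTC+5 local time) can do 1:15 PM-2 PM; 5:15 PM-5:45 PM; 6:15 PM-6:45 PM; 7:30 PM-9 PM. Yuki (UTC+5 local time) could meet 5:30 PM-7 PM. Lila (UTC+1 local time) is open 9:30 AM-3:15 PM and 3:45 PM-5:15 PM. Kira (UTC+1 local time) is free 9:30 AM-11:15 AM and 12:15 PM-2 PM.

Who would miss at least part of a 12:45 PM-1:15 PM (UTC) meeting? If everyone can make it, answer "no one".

Zane in UTC: 09:30-12:15, 13:15-14:30 (subtract 1h to convert from UTC+1).
Tomás in UTC: 08:15-09:00, 12:15-12:45, 13:15-13:45, 14:30-16:00 (subtract 5h to convert from UTC+5).
Yuki in UTC: 12:30-14:00 (subtract 5h to convert from UTC+5).
Lila in UTC: 08:30-14:15, 14:45-16:15 (subtract 1h to convert from UTC+1).
Kira in UTC: 08:30-10:15, 11:15-13:00 (subtract 1h to convert from UTC+1).
Zane: not fully free for 12:45-13:15. Tomás: not fully free for 12:45-13:15. Yuki: free for 12:45-13:15. Lila: free for 12:45-13:15. Kira: not fully free for 12:45-13:15.

Kira, Tomás, Zane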